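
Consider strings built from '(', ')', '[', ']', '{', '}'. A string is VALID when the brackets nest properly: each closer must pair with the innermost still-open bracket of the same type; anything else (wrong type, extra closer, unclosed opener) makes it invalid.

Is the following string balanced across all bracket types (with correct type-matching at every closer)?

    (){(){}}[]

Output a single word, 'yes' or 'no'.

Answer: yes

Derivation:
pos 0: push '('; stack = (
pos 1: ')' matches '('; pop; stack = (empty)
pos 2: push '{'; stack = {
pos 3: push '('; stack = {(
pos 4: ')' matches '('; pop; stack = {
pos 5: push '{'; stack = {{
pos 6: '}' matches '{'; pop; stack = {
pos 7: '}' matches '{'; pop; stack = (empty)
pos 8: push '['; stack = [
pos 9: ']' matches '['; pop; stack = (empty)
end: stack empty → VALID
Verdict: properly nested → yes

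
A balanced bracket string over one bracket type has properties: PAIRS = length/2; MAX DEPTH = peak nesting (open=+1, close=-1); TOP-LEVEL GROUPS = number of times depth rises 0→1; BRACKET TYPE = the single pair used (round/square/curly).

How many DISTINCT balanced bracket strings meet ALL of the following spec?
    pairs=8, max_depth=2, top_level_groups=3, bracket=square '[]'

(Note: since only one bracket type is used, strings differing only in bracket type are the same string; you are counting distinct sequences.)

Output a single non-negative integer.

Spec: pairs=8 depth=2 groups=3
Count(depth <= 2) = 21
Count(depth <= 1) = 0
Count(depth == 2) = 21 - 0 = 21

Answer: 21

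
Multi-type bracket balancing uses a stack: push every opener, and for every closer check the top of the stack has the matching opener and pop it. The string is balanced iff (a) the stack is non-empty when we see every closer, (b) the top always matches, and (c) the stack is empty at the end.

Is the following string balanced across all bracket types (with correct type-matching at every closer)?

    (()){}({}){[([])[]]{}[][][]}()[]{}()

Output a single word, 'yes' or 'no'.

Answer: yes

Derivation:
pos 0: push '('; stack = (
pos 1: push '('; stack = ((
pos 2: ')' matches '('; pop; stack = (
pos 3: ')' matches '('; pop; stack = (empty)
pos 4: push '{'; stack = {
pos 5: '}' matches '{'; pop; stack = (empty)
pos 6: push '('; stack = (
pos 7: push '{'; stack = ({
pos 8: '}' matches '{'; pop; stack = (
pos 9: ')' matches '('; pop; stack = (empty)
pos 10: push '{'; stack = {
pos 11: push '['; stack = {[
pos 12: push '('; stack = {[(
pos 13: push '['; stack = {[([
pos 14: ']' matches '['; pop; stack = {[(
pos 15: ')' matches '('; pop; stack = {[
pos 16: push '['; stack = {[[
pos 17: ']' matches '['; pop; stack = {[
pos 18: ']' matches '['; pop; stack = {
pos 19: push '{'; stack = {{
pos 20: '}' matches '{'; pop; stack = {
pos 21: push '['; stack = {[
pos 22: ']' matches '['; pop; stack = {
pos 23: push '['; stack = {[
pos 24: ']' matches '['; pop; stack = {
pos 25: push '['; stack = {[
pos 26: ']' matches '['; pop; stack = {
pos 27: '}' matches '{'; pop; stack = (empty)
pos 28: push '('; stack = (
pos 29: ')' matches '('; pop; stack = (empty)
pos 30: push '['; stack = [
pos 31: ']' matches '['; pop; stack = (empty)
pos 32: push '{'; stack = {
pos 33: '}' matches '{'; pop; stack = (empty)
pos 34: push '('; stack = (
pos 35: ')' matches '('; pop; stack = (empty)
end: stack empty → VALID
Verdict: properly nested → yes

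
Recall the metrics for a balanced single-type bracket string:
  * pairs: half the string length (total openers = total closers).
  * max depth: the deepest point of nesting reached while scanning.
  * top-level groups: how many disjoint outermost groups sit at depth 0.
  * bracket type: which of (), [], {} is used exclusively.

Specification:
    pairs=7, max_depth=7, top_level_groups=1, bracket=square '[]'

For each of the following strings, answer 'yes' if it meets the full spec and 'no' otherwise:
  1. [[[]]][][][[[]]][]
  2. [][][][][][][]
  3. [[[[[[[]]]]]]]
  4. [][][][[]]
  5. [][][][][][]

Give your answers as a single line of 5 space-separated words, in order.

Answer: no no yes no no

Derivation:
String 1 '[[[]]][][][[[]]][]': depth seq [1 2 3 2 1 0 1 0 1 0 1 2 3 2 1 0 1 0]
  -> pairs=9 depth=3 groups=5 -> no
String 2 '[][][][][][][]': depth seq [1 0 1 0 1 0 1 0 1 0 1 0 1 0]
  -> pairs=7 depth=1 groups=7 -> no
String 3 '[[[[[[[]]]]]]]': depth seq [1 2 3 4 5 6 7 6 5 4 3 2 1 0]
  -> pairs=7 depth=7 groups=1 -> yes
String 4 '[][][][[]]': depth seq [1 0 1 0 1 0 1 2 1 0]
  -> pairs=5 depth=2 groups=4 -> no
String 5 '[][][][][][]': depth seq [1 0 1 0 1 0 1 0 1 0 1 0]
  -> pairs=6 depth=1 groups=6 -> no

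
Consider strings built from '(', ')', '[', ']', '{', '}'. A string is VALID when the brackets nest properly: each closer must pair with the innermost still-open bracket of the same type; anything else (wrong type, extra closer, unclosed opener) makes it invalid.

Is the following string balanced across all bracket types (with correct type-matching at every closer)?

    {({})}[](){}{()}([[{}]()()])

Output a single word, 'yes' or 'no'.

pos 0: push '{'; stack = {
pos 1: push '('; stack = {(
pos 2: push '{'; stack = {({
pos 3: '}' matches '{'; pop; stack = {(
pos 4: ')' matches '('; pop; stack = {
pos 5: '}' matches '{'; pop; stack = (empty)
pos 6: push '['; stack = [
pos 7: ']' matches '['; pop; stack = (empty)
pos 8: push '('; stack = (
pos 9: ')' matches '('; pop; stack = (empty)
pos 10: push '{'; stack = {
pos 11: '}' matches '{'; pop; stack = (empty)
pos 12: push '{'; stack = {
pos 13: push '('; stack = {(
pos 14: ')' matches '('; pop; stack = {
pos 15: '}' matches '{'; pop; stack = (empty)
pos 16: push '('; stack = (
pos 17: push '['; stack = ([
pos 18: push '['; stack = ([[
pos 19: push '{'; stack = ([[{
pos 20: '}' matches '{'; pop; stack = ([[
pos 21: ']' matches '['; pop; stack = ([
pos 22: push '('; stack = ([(
pos 23: ')' matches '('; pop; stack = ([
pos 24: push '('; stack = ([(
pos 25: ')' matches '('; pop; stack = ([
pos 26: ']' matches '['; pop; stack = (
pos 27: ')' matches '('; pop; stack = (empty)
end: stack empty → VALID
Verdict: properly nested → yes

Answer: yes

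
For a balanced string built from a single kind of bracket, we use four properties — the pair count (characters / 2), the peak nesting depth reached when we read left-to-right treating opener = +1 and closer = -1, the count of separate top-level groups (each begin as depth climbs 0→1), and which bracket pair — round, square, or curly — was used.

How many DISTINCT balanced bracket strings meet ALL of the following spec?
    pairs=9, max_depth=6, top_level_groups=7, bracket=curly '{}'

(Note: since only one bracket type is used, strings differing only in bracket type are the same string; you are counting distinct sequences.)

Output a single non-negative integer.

Answer: 0

Derivation:
Spec: pairs=9 depth=6 groups=7
Count(depth <= 6) = 35
Count(depth <= 5) = 35
Count(depth == 6) = 35 - 35 = 0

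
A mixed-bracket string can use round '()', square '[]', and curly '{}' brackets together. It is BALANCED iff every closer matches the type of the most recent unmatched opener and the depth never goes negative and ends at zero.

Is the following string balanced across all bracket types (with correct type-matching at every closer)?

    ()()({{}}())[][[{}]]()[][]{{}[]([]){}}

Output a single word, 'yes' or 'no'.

Answer: yes

Derivation:
pos 0: push '('; stack = (
pos 1: ')' matches '('; pop; stack = (empty)
pos 2: push '('; stack = (
pos 3: ')' matches '('; pop; stack = (empty)
pos 4: push '('; stack = (
pos 5: push '{'; stack = ({
pos 6: push '{'; stack = ({{
pos 7: '}' matches '{'; pop; stack = ({
pos 8: '}' matches '{'; pop; stack = (
pos 9: push '('; stack = ((
pos 10: ')' matches '('; pop; stack = (
pos 11: ')' matches '('; pop; stack = (empty)
pos 12: push '['; stack = [
pos 13: ']' matches '['; pop; stack = (empty)
pos 14: push '['; stack = [
pos 15: push '['; stack = [[
pos 16: push '{'; stack = [[{
pos 17: '}' matches '{'; pop; stack = [[
pos 18: ']' matches '['; pop; stack = [
pos 19: ']' matches '['; pop; stack = (empty)
pos 20: push '('; stack = (
pos 21: ')' matches '('; pop; stack = (empty)
pos 22: push '['; stack = [
pos 23: ']' matches '['; pop; stack = (empty)
pos 24: push '['; stack = [
pos 25: ']' matches '['; pop; stack = (empty)
pos 26: push '{'; stack = {
pos 27: push '{'; stack = {{
pos 28: '}' matches '{'; pop; stack = {
pos 29: push '['; stack = {[
pos 30: ']' matches '['; pop; stack = {
pos 31: push '('; stack = {(
pos 32: push '['; stack = {([
pos 33: ']' matches '['; pop; stack = {(
pos 34: ')' matches '('; pop; stack = {
pos 35: push '{'; stack = {{
pos 36: '}' matches '{'; pop; stack = {
pos 37: '}' matches '{'; pop; stack = (empty)
end: stack empty → VALID
Verdict: properly nested → yes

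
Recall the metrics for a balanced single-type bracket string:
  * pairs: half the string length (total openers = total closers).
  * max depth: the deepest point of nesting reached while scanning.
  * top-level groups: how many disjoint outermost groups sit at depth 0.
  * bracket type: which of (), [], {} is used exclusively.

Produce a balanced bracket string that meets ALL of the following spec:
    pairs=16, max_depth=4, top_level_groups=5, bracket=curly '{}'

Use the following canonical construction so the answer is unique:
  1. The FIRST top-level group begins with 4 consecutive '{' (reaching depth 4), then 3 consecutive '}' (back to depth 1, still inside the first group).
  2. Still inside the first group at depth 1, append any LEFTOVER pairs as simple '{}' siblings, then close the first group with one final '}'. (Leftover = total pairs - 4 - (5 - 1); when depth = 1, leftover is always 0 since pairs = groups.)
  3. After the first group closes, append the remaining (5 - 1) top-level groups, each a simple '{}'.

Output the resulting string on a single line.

Answer: {{{{}}}{}{}{}{}{}{}{}{}}{}{}{}{}

Derivation:
Spec: pairs=16 depth=4 groups=5
Leftover pairs = 16 - 4 - (5-1) = 8
First group: deep chain of depth 4 + 8 sibling pairs
Remaining 4 groups: simple '{}' each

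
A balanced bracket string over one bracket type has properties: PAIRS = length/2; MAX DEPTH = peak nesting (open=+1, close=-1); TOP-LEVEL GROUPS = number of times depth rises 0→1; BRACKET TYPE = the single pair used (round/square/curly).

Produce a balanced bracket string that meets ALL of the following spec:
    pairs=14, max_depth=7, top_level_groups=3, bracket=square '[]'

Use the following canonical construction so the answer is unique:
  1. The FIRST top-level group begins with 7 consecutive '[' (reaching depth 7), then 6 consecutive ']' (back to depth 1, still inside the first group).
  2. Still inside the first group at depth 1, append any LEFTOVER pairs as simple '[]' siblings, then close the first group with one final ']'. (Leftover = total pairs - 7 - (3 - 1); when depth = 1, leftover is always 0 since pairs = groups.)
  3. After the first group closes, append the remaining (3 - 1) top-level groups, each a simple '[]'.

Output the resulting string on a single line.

Spec: pairs=14 depth=7 groups=3
Leftover pairs = 14 - 7 - (3-1) = 5
First group: deep chain of depth 7 + 5 sibling pairs
Remaining 2 groups: simple '[]' each

Answer: [[[[[[[]]]]]][][][][][]][][]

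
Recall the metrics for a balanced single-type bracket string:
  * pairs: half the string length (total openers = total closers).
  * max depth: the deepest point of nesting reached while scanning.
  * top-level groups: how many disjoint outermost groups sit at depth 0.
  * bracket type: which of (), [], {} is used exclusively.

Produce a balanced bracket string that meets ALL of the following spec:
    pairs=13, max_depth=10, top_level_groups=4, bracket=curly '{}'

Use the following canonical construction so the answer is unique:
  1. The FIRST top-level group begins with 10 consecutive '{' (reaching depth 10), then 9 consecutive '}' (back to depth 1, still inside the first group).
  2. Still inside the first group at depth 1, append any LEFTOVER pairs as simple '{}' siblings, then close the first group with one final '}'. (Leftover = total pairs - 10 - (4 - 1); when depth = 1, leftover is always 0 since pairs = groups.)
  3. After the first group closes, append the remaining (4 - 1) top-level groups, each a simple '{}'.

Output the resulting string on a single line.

Answer: {{{{{{{{{{}}}}}}}}}}{}{}{}

Derivation:
Spec: pairs=13 depth=10 groups=4
Leftover pairs = 13 - 10 - (4-1) = 0
First group: deep chain of depth 10 + 0 sibling pairs
Remaining 3 groups: simple '{}' each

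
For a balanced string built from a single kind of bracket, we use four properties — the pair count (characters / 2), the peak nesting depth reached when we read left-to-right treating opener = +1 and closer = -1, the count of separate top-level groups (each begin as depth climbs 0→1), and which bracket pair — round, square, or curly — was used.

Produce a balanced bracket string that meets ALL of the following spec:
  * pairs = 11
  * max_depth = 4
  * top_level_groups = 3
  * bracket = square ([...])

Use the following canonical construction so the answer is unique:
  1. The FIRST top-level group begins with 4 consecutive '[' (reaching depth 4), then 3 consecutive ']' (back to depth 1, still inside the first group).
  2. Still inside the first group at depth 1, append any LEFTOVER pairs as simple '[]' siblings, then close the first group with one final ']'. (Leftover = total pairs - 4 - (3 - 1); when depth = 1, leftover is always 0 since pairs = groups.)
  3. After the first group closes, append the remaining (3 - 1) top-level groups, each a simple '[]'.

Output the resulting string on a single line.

Spec: pairs=11 depth=4 groups=3
Leftover pairs = 11 - 4 - (3-1) = 5
First group: deep chain of depth 4 + 5 sibling pairs
Remaining 2 groups: simple '[]' each

Answer: [[[[]]][][][][][]][][]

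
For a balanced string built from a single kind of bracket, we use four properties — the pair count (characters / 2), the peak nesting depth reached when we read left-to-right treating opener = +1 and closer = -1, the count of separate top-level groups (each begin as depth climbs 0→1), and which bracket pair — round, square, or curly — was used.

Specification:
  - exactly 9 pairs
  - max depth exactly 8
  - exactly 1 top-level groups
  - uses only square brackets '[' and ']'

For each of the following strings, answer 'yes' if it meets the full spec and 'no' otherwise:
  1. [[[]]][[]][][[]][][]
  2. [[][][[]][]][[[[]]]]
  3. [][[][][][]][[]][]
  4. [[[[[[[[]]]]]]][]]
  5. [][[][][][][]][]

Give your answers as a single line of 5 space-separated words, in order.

Answer: no no no yes no

Derivation:
String 1 '[[[]]][[]][][[]][][]': depth seq [1 2 3 2 1 0 1 2 1 0 1 0 1 2 1 0 1 0 1 0]
  -> pairs=10 depth=3 groups=6 -> no
String 2 '[[][][[]][]][[[[]]]]': depth seq [1 2 1 2 1 2 3 2 1 2 1 0 1 2 3 4 3 2 1 0]
  -> pairs=10 depth=4 groups=2 -> no
String 3 '[][[][][][]][[]][]': depth seq [1 0 1 2 1 2 1 2 1 2 1 0 1 2 1 0 1 0]
  -> pairs=9 depth=2 groups=4 -> no
String 4 '[[[[[[[[]]]]]]][]]': depth seq [1 2 3 4 5 6 7 8 7 6 5 4 3 2 1 2 1 0]
  -> pairs=9 depth=8 groups=1 -> yes
String 5 '[][[][][][][]][]': depth seq [1 0 1 2 1 2 1 2 1 2 1 2 1 0 1 0]
  -> pairs=8 depth=2 groups=3 -> no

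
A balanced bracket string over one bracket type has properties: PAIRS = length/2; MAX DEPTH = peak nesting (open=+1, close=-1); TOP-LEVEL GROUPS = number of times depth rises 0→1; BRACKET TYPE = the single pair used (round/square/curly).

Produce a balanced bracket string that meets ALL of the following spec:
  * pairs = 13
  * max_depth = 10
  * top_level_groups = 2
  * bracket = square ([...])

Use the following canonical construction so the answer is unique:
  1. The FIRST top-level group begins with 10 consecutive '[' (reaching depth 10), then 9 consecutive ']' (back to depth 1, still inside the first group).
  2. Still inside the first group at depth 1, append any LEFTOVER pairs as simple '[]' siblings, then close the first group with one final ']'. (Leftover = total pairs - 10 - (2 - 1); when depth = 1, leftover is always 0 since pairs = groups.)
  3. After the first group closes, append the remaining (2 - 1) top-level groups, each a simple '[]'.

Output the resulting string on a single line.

Answer: [[[[[[[[[[]]]]]]]]][][]][]

Derivation:
Spec: pairs=13 depth=10 groups=2
Leftover pairs = 13 - 10 - (2-1) = 2
First group: deep chain of depth 10 + 2 sibling pairs
Remaining 1 groups: simple '[]' each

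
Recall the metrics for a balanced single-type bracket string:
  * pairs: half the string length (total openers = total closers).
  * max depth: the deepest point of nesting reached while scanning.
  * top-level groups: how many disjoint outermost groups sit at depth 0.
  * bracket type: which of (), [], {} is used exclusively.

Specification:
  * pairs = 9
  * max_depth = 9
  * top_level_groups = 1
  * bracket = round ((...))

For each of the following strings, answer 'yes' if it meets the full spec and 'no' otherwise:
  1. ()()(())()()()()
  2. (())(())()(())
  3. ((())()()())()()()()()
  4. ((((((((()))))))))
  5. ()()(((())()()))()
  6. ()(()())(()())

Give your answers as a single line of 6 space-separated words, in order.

Answer: no no no yes no no

Derivation:
String 1 '()()(())()()()()': depth seq [1 0 1 0 1 2 1 0 1 0 1 0 1 0 1 0]
  -> pairs=8 depth=2 groups=7 -> no
String 2 '(())(())()(())': depth seq [1 2 1 0 1 2 1 0 1 0 1 2 1 0]
  -> pairs=7 depth=2 groups=4 -> no
String 3 '((())()()())()()()()()': depth seq [1 2 3 2 1 2 1 2 1 2 1 0 1 0 1 0 1 0 1 0 1 0]
  -> pairs=11 depth=3 groups=6 -> no
String 4 '((((((((()))))))))': depth seq [1 2 3 4 5 6 7 8 9 8 7 6 5 4 3 2 1 0]
  -> pairs=9 depth=9 groups=1 -> yes
String 5 '()()(((())()()))()': depth seq [1 0 1 0 1 2 3 4 3 2 3 2 3 2 1 0 1 0]
  -> pairs=9 depth=4 groups=4 -> no
String 6 '()(()())(()())': depth seq [1 0 1 2 1 2 1 0 1 2 1 2 1 0]
  -> pairs=7 depth=2 groups=3 -> no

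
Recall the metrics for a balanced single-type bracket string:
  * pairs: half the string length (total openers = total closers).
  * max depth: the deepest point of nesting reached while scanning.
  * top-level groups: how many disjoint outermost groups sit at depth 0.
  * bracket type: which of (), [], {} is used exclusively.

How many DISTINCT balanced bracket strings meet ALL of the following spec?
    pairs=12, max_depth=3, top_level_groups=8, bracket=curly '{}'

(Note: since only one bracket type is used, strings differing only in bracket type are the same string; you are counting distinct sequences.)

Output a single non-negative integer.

Spec: pairs=12 depth=3 groups=8
Count(depth <= 3) = 806
Count(depth <= 2) = 330
Count(depth == 3) = 806 - 330 = 476

Answer: 476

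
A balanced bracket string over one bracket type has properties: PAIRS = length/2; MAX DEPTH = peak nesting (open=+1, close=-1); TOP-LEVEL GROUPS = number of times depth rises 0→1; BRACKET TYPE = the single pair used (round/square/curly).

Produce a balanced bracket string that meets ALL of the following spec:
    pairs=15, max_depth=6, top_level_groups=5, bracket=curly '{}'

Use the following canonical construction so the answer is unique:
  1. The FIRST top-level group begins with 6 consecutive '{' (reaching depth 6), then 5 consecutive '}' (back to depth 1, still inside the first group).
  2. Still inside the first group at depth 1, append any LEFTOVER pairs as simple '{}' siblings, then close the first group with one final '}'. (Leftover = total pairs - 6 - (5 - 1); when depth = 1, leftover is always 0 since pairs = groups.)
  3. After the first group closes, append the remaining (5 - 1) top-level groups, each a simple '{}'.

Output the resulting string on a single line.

Answer: {{{{{{}}}}}{}{}{}{}{}}{}{}{}{}

Derivation:
Spec: pairs=15 depth=6 groups=5
Leftover pairs = 15 - 6 - (5-1) = 5
First group: deep chain of depth 6 + 5 sibling pairs
Remaining 4 groups: simple '{}' each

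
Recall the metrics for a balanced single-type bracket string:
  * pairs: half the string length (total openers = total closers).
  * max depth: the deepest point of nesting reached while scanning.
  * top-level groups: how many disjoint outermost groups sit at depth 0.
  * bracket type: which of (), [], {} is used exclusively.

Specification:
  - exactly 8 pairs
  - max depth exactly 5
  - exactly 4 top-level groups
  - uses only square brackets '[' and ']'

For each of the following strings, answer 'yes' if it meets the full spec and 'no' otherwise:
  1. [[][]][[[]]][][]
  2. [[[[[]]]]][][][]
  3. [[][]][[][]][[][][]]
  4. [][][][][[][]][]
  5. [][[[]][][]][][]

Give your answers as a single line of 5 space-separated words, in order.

Answer: no yes no no no

Derivation:
String 1 '[[][]][[[]]][][]': depth seq [1 2 1 2 1 0 1 2 3 2 1 0 1 0 1 0]
  -> pairs=8 depth=3 groups=4 -> no
String 2 '[[[[[]]]]][][][]': depth seq [1 2 3 4 5 4 3 2 1 0 1 0 1 0 1 0]
  -> pairs=8 depth=5 groups=4 -> yes
String 3 '[[][]][[][]][[][][]]': depth seq [1 2 1 2 1 0 1 2 1 2 1 0 1 2 1 2 1 2 1 0]
  -> pairs=10 depth=2 groups=3 -> no
String 4 '[][][][][[][]][]': depth seq [1 0 1 0 1 0 1 0 1 2 1 2 1 0 1 0]
  -> pairs=8 depth=2 groups=6 -> no
String 5 '[][[[]][][]][][]': depth seq [1 0 1 2 3 2 1 2 1 2 1 0 1 0 1 0]
  -> pairs=8 depth=3 groups=4 -> no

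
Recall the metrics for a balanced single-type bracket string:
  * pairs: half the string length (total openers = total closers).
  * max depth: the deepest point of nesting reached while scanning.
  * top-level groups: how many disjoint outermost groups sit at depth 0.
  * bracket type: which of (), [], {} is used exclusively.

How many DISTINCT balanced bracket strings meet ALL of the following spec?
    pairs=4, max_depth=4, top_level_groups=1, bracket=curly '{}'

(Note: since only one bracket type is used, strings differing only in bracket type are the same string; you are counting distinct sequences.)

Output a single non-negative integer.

Spec: pairs=4 depth=4 groups=1
Count(depth <= 4) = 5
Count(depth <= 3) = 4
Count(depth == 4) = 5 - 4 = 1

Answer: 1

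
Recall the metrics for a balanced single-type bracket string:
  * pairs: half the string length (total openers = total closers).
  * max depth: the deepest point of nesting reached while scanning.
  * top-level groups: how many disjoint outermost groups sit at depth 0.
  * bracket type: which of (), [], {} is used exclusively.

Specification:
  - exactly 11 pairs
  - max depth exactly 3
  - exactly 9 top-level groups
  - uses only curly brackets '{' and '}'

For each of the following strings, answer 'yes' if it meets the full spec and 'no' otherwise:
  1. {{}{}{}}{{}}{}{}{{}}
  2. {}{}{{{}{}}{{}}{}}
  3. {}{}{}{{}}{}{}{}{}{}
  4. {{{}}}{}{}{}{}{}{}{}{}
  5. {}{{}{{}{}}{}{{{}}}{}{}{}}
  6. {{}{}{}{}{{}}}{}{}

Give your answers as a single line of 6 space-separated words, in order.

Answer: no no no yes no no

Derivation:
String 1 '{{}{}{}}{{}}{}{}{{}}': depth seq [1 2 1 2 1 2 1 0 1 2 1 0 1 0 1 0 1 2 1 0]
  -> pairs=10 depth=2 groups=5 -> no
String 2 '{}{}{{{}{}}{{}}{}}': depth seq [1 0 1 0 1 2 3 2 3 2 1 2 3 2 1 2 1 0]
  -> pairs=9 depth=3 groups=3 -> no
String 3 '{}{}{}{{}}{}{}{}{}{}': depth seq [1 0 1 0 1 0 1 2 1 0 1 0 1 0 1 0 1 0 1 0]
  -> pairs=10 depth=2 groups=9 -> no
String 4 '{{{}}}{}{}{}{}{}{}{}{}': depth seq [1 2 3 2 1 0 1 0 1 0 1 0 1 0 1 0 1 0 1 0 1 0]
  -> pairs=11 depth=3 groups=9 -> yes
String 5 '{}{{}{{}{}}{}{{{}}}{}{}{}}': depth seq [1 0 1 2 1 2 3 2 3 2 1 2 1 2 3 4 3 2 1 2 1 2 1 2 1 0]
  -> pairs=13 depth=4 groups=2 -> no
String 6 '{{}{}{}{}{{}}}{}{}': depth seq [1 2 1 2 1 2 1 2 1 2 3 2 1 0 1 0 1 0]
  -> pairs=9 depth=3 groups=3 -> no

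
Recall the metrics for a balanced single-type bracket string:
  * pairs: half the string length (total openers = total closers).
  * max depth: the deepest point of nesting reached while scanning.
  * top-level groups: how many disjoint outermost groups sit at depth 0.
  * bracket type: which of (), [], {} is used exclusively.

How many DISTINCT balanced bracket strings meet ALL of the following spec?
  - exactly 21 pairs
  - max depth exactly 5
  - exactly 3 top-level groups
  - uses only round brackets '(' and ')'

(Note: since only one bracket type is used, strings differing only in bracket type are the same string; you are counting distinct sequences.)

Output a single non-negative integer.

Spec: pairs=21 depth=5 groups=3
Count(depth <= 5) = 1220553929
Count(depth <= 4) = 275858513
Count(depth == 5) = 1220553929 - 275858513 = 944695416

Answer: 944695416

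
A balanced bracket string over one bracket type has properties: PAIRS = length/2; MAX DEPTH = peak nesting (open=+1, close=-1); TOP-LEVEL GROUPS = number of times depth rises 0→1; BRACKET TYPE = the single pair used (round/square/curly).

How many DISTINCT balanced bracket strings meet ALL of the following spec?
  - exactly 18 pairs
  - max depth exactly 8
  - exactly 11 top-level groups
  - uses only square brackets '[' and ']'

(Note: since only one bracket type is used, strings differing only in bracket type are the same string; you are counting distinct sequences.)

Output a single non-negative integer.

Spec: pairs=18 depth=8 groups=11
Count(depth <= 8) = 211508
Count(depth <= 7) = 211497
Count(depth == 8) = 211508 - 211497 = 11

Answer: 11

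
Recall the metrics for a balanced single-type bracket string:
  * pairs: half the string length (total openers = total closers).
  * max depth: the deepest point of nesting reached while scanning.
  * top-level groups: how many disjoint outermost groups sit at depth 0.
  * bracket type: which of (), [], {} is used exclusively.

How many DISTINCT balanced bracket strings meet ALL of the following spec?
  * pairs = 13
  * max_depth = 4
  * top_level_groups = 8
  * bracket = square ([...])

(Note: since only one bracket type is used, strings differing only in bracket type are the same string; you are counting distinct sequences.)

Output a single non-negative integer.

Answer: 704

Derivation:
Spec: pairs=13 depth=4 groups=8
Count(depth <= 4) = 3688
Count(depth <= 3) = 2984
Count(depth == 4) = 3688 - 2984 = 704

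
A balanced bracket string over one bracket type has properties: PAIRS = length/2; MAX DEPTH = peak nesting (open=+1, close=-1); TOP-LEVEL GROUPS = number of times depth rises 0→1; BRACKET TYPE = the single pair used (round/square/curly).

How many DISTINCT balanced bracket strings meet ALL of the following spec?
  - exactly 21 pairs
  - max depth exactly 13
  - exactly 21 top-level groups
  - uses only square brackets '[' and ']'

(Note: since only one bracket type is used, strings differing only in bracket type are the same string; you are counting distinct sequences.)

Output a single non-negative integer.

Answer: 0

Derivation:
Spec: pairs=21 depth=13 groups=21
Count(depth <= 13) = 1
Count(depth <= 12) = 1
Count(depth == 13) = 1 - 1 = 0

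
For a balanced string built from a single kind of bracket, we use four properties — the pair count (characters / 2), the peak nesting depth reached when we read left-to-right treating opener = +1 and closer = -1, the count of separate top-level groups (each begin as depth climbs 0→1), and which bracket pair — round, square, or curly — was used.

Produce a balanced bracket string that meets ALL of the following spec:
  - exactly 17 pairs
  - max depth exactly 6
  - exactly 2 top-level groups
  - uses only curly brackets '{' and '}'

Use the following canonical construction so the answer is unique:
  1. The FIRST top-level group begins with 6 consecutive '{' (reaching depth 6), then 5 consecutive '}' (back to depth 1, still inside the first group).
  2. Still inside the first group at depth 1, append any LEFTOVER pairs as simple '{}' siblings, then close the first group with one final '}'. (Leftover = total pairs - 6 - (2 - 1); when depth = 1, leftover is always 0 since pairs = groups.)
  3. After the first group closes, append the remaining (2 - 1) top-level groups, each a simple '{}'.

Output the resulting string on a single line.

Answer: {{{{{{}}}}}{}{}{}{}{}{}{}{}{}{}}{}

Derivation:
Spec: pairs=17 depth=6 groups=2
Leftover pairs = 17 - 6 - (2-1) = 10
First group: deep chain of depth 6 + 10 sibling pairs
Remaining 1 groups: simple '{}' each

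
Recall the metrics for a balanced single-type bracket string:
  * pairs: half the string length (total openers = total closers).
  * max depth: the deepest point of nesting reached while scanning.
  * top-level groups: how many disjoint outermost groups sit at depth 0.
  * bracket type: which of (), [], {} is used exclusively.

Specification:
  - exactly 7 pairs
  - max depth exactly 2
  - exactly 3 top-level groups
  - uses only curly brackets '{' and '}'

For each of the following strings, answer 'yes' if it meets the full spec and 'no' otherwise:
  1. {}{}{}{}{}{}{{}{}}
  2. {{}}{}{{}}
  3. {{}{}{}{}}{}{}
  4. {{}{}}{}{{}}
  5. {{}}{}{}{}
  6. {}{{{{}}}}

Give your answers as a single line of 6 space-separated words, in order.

Answer: no no yes no no no

Derivation:
String 1 '{}{}{}{}{}{}{{}{}}': depth seq [1 0 1 0 1 0 1 0 1 0 1 0 1 2 1 2 1 0]
  -> pairs=9 depth=2 groups=7 -> no
String 2 '{{}}{}{{}}': depth seq [1 2 1 0 1 0 1 2 1 0]
  -> pairs=5 depth=2 groups=3 -> no
String 3 '{{}{}{}{}}{}{}': depth seq [1 2 1 2 1 2 1 2 1 0 1 0 1 0]
  -> pairs=7 depth=2 groups=3 -> yes
String 4 '{{}{}}{}{{}}': depth seq [1 2 1 2 1 0 1 0 1 2 1 0]
  -> pairs=6 depth=2 groups=3 -> no
String 5 '{{}}{}{}{}': depth seq [1 2 1 0 1 0 1 0 1 0]
  -> pairs=5 depth=2 groups=4 -> no
String 6 '{}{{{{}}}}': depth seq [1 0 1 2 3 4 3 2 1 0]
  -> pairs=5 depth=4 groups=2 -> no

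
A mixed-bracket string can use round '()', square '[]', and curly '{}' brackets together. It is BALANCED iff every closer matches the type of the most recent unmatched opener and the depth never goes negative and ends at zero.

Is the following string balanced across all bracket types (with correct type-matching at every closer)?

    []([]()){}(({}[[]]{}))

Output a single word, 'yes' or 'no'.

Answer: yes

Derivation:
pos 0: push '['; stack = [
pos 1: ']' matches '['; pop; stack = (empty)
pos 2: push '('; stack = (
pos 3: push '['; stack = ([
pos 4: ']' matches '['; pop; stack = (
pos 5: push '('; stack = ((
pos 6: ')' matches '('; pop; stack = (
pos 7: ')' matches '('; pop; stack = (empty)
pos 8: push '{'; stack = {
pos 9: '}' matches '{'; pop; stack = (empty)
pos 10: push '('; stack = (
pos 11: push '('; stack = ((
pos 12: push '{'; stack = (({
pos 13: '}' matches '{'; pop; stack = ((
pos 14: push '['; stack = (([
pos 15: push '['; stack = (([[
pos 16: ']' matches '['; pop; stack = (([
pos 17: ']' matches '['; pop; stack = ((
pos 18: push '{'; stack = (({
pos 19: '}' matches '{'; pop; stack = ((
pos 20: ')' matches '('; pop; stack = (
pos 21: ')' matches '('; pop; stack = (empty)
end: stack empty → VALID
Verdict: properly nested → yes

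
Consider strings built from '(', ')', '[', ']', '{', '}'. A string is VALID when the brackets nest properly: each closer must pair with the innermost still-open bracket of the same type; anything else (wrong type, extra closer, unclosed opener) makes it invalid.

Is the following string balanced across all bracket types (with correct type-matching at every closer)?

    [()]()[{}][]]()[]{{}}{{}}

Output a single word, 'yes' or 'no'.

Answer: no

Derivation:
pos 0: push '['; stack = [
pos 1: push '('; stack = [(
pos 2: ')' matches '('; pop; stack = [
pos 3: ']' matches '['; pop; stack = (empty)
pos 4: push '('; stack = (
pos 5: ')' matches '('; pop; stack = (empty)
pos 6: push '['; stack = [
pos 7: push '{'; stack = [{
pos 8: '}' matches '{'; pop; stack = [
pos 9: ']' matches '['; pop; stack = (empty)
pos 10: push '['; stack = [
pos 11: ']' matches '['; pop; stack = (empty)
pos 12: saw closer ']' but stack is empty → INVALID
Verdict: unmatched closer ']' at position 12 → no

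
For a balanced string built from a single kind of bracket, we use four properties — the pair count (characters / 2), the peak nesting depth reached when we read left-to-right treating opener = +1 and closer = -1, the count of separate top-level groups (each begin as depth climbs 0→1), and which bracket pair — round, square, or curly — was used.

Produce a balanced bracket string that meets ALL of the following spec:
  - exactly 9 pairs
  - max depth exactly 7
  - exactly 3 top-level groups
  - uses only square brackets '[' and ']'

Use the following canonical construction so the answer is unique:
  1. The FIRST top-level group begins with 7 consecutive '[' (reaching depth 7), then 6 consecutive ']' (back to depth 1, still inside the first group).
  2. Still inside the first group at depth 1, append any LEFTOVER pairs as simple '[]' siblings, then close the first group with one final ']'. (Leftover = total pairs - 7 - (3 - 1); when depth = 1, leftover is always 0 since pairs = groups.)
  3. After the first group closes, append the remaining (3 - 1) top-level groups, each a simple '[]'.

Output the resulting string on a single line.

Answer: [[[[[[[]]]]]]][][]

Derivation:
Spec: pairs=9 depth=7 groups=3
Leftover pairs = 9 - 7 - (3-1) = 0
First group: deep chain of depth 7 + 0 sibling pairs
Remaining 2 groups: simple '[]' each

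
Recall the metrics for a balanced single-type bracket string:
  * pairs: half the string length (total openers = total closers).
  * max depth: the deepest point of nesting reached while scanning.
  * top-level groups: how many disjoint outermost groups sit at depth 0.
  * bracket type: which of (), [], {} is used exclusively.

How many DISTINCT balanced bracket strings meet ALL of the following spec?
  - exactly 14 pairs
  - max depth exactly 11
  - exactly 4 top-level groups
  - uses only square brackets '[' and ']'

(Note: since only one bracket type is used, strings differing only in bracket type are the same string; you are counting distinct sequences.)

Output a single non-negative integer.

Spec: pairs=14 depth=11 groups=4
Count(depth <= 11) = 326876
Count(depth <= 10) = 326872
Count(depth == 11) = 326876 - 326872 = 4

Answer: 4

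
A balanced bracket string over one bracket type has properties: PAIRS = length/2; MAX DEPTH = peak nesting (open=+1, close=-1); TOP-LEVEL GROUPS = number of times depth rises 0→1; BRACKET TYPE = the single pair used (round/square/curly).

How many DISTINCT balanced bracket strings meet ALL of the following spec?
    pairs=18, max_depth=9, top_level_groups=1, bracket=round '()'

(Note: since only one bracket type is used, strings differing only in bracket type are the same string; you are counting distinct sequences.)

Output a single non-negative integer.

Answer: 12776589

Derivation:
Spec: pairs=18 depth=9 groups=1
Count(depth <= 9) = 120902914
Count(depth <= 8) = 108126325
Count(depth == 9) = 120902914 - 108126325 = 12776589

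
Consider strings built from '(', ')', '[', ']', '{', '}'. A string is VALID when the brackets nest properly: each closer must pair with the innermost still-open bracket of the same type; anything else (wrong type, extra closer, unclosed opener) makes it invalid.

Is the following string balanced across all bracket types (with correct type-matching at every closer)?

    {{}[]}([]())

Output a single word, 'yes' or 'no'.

Answer: yes

Derivation:
pos 0: push '{'; stack = {
pos 1: push '{'; stack = {{
pos 2: '}' matches '{'; pop; stack = {
pos 3: push '['; stack = {[
pos 4: ']' matches '['; pop; stack = {
pos 5: '}' matches '{'; pop; stack = (empty)
pos 6: push '('; stack = (
pos 7: push '['; stack = ([
pos 8: ']' matches '['; pop; stack = (
pos 9: push '('; stack = ((
pos 10: ')' matches '('; pop; stack = (
pos 11: ')' matches '('; pop; stack = (empty)
end: stack empty → VALID
Verdict: properly nested → yes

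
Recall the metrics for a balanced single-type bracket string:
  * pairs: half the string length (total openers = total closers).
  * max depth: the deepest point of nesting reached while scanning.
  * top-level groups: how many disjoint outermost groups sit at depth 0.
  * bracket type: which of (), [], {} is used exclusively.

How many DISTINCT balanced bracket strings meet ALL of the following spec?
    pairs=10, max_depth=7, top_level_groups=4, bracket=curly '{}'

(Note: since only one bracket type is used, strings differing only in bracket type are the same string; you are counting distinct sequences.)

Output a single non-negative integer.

Answer: 4

Derivation:
Spec: pairs=10 depth=7 groups=4
Count(depth <= 7) = 2002
Count(depth <= 6) = 1998
Count(depth == 7) = 2002 - 1998 = 4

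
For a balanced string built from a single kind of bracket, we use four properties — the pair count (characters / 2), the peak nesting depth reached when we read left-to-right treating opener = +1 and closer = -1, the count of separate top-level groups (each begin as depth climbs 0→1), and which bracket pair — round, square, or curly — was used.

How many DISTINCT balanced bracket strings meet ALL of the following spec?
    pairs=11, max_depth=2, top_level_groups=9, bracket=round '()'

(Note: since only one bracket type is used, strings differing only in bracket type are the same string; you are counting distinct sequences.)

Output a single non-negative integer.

Answer: 45

Derivation:
Spec: pairs=11 depth=2 groups=9
Count(depth <= 2) = 45
Count(depth <= 1) = 0
Count(depth == 2) = 45 - 0 = 45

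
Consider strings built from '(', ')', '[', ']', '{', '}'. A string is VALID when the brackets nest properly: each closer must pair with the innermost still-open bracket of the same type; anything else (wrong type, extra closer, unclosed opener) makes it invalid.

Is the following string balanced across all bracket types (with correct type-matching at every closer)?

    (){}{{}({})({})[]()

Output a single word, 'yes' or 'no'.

Answer: no

Derivation:
pos 0: push '('; stack = (
pos 1: ')' matches '('; pop; stack = (empty)
pos 2: push '{'; stack = {
pos 3: '}' matches '{'; pop; stack = (empty)
pos 4: push '{'; stack = {
pos 5: push '{'; stack = {{
pos 6: '}' matches '{'; pop; stack = {
pos 7: push '('; stack = {(
pos 8: push '{'; stack = {({
pos 9: '}' matches '{'; pop; stack = {(
pos 10: ')' matches '('; pop; stack = {
pos 11: push '('; stack = {(
pos 12: push '{'; stack = {({
pos 13: '}' matches '{'; pop; stack = {(
pos 14: ')' matches '('; pop; stack = {
pos 15: push '['; stack = {[
pos 16: ']' matches '['; pop; stack = {
pos 17: push '('; stack = {(
pos 18: ')' matches '('; pop; stack = {
end: stack still non-empty ({) → INVALID
Verdict: unclosed openers at end: { → no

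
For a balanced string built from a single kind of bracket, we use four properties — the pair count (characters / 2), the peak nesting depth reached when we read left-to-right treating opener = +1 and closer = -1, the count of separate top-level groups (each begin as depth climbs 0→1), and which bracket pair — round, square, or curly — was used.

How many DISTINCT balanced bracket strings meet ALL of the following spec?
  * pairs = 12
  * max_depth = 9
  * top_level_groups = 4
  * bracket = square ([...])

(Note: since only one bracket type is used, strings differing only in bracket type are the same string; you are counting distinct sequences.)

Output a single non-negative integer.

Spec: pairs=12 depth=9 groups=4
Count(depth <= 9) = 25194
Count(depth <= 8) = 25190
Count(depth == 9) = 25194 - 25190 = 4

Answer: 4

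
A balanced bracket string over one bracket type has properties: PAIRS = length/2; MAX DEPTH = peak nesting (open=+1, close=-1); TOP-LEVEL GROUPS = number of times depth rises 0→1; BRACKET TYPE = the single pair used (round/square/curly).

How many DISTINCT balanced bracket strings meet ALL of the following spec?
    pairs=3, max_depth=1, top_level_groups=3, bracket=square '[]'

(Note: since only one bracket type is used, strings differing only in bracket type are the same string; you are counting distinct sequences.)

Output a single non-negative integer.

Spec: pairs=3 depth=1 groups=3
Count(depth <= 1) = 1
Count(depth <= 0) = 0
Count(depth == 1) = 1 - 0 = 1

Answer: 1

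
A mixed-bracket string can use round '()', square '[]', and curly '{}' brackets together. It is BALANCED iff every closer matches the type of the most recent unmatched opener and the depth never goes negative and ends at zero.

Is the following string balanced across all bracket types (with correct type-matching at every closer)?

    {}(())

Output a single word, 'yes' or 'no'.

Answer: yes

Derivation:
pos 0: push '{'; stack = {
pos 1: '}' matches '{'; pop; stack = (empty)
pos 2: push '('; stack = (
pos 3: push '('; stack = ((
pos 4: ')' matches '('; pop; stack = (
pos 5: ')' matches '('; pop; stack = (empty)
end: stack empty → VALID
Verdict: properly nested → yes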